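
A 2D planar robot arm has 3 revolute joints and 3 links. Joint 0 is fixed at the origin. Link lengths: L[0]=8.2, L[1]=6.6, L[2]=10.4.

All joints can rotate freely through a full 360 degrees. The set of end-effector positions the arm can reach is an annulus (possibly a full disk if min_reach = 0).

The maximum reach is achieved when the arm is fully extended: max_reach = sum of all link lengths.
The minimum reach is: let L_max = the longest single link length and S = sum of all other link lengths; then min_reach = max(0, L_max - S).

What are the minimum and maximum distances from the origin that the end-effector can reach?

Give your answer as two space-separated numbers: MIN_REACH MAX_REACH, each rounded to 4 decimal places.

Link lengths: [8.2, 6.6, 10.4]
max_reach = 8.2 + 6.6 + 10.4 = 25.2
L_max = max([8.2, 6.6, 10.4]) = 10.4
S (sum of others) = 25.2 - 10.4 = 14.8
min_reach = max(0, 10.4 - 14.8) = max(0, -4.4) = 0

Answer: 0.0000 25.2000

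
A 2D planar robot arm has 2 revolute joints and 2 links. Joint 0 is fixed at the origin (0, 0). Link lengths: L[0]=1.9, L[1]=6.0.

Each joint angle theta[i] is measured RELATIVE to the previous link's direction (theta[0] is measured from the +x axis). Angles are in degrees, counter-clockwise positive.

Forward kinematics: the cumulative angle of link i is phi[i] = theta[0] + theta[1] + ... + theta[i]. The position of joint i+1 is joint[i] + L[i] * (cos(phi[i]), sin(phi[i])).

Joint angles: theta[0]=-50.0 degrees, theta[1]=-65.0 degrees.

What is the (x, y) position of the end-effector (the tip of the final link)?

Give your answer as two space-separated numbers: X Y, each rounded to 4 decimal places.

joint[0] = (0.0000, 0.0000)  (base)
link 0: phi[0] = -50 = -50 deg
  cos(-50 deg) = 0.6428, sin(-50 deg) = -0.7660
  joint[1] = (0.0000, 0.0000) + 1.9 * (0.6428, -0.7660) = (0.0000 + 1.2213, 0.0000 + -1.4555) = (1.2213, -1.4555)
link 1: phi[1] = -50 + -65 = -115 deg
  cos(-115 deg) = -0.4226, sin(-115 deg) = -0.9063
  joint[2] = (1.2213, -1.4555) + 6 * (-0.4226, -0.9063) = (1.2213 + -2.5357, -1.4555 + -5.4378) = (-1.3144, -6.8933)
End effector: (-1.3144, -6.8933)

Answer: -1.3144 -6.8933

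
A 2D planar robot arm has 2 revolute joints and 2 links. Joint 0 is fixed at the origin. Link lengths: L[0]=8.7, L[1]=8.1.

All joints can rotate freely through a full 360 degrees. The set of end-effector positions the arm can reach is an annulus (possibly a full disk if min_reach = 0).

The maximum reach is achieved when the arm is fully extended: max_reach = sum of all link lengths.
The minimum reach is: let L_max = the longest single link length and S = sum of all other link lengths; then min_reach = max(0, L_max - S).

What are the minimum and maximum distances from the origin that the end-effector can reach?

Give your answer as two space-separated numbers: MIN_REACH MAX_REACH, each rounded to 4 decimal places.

Link lengths: [8.7, 8.1]
max_reach = 8.7 + 8.1 = 16.8
L_max = max([8.7, 8.1]) = 8.7
S (sum of others) = 16.8 - 8.7 = 8.1
min_reach = max(0, 8.7 - 8.1) = max(0, 0.6) = 0.6

Answer: 0.6000 16.8000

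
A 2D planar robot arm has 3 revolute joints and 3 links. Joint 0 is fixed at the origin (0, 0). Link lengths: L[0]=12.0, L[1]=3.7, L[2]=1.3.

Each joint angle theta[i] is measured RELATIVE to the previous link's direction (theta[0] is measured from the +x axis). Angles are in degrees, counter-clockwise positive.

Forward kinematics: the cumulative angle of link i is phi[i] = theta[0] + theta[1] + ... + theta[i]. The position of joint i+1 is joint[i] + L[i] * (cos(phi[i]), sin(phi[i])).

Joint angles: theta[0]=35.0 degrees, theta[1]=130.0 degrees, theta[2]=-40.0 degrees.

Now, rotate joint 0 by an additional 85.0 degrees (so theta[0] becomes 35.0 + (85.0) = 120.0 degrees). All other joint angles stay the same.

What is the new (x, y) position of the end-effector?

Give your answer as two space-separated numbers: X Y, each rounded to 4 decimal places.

joint[0] = (0.0000, 0.0000)  (base)
link 0: phi[0] = 120 = 120 deg
  cos(120 deg) = -0.5000, sin(120 deg) = 0.8660
  joint[1] = (0.0000, 0.0000) + 12 * (-0.5000, 0.8660) = (0.0000 + -6.0000, 0.0000 + 10.3923) = (-6.0000, 10.3923)
link 1: phi[1] = 120 + 130 = 250 deg
  cos(250 deg) = -0.3420, sin(250 deg) = -0.9397
  joint[2] = (-6.0000, 10.3923) + 3.7 * (-0.3420, -0.9397) = (-6.0000 + -1.2655, 10.3923 + -3.4769) = (-7.2655, 6.9154)
link 2: phi[2] = 120 + 130 + -40 = 210 deg
  cos(210 deg) = -0.8660, sin(210 deg) = -0.5000
  joint[3] = (-7.2655, 6.9154) + 1.3 * (-0.8660, -0.5000) = (-7.2655 + -1.1258, 6.9154 + -0.6500) = (-8.3913, 6.2654)
End effector: (-8.3913, 6.2654)

Answer: -8.3913 6.2654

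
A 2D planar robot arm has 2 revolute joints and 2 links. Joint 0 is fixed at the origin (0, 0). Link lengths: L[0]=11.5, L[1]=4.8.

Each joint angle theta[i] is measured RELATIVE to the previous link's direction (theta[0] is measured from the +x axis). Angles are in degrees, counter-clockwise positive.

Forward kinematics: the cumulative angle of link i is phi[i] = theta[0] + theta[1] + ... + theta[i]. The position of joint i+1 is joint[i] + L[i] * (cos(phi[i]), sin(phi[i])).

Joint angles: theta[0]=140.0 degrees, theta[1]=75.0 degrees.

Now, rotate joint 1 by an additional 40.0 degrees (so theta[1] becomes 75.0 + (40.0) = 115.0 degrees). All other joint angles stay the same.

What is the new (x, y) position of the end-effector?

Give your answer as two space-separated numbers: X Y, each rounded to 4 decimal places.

Answer: -10.0518 2.7556

Derivation:
joint[0] = (0.0000, 0.0000)  (base)
link 0: phi[0] = 140 = 140 deg
  cos(140 deg) = -0.7660, sin(140 deg) = 0.6428
  joint[1] = (0.0000, 0.0000) + 11.5 * (-0.7660, 0.6428) = (0.0000 + -8.8095, 0.0000 + 7.3921) = (-8.8095, 7.3921)
link 1: phi[1] = 140 + 115 = 255 deg
  cos(255 deg) = -0.2588, sin(255 deg) = -0.9659
  joint[2] = (-8.8095, 7.3921) + 4.8 * (-0.2588, -0.9659) = (-8.8095 + -1.2423, 7.3921 + -4.6364) = (-10.0518, 2.7556)
End effector: (-10.0518, 2.7556)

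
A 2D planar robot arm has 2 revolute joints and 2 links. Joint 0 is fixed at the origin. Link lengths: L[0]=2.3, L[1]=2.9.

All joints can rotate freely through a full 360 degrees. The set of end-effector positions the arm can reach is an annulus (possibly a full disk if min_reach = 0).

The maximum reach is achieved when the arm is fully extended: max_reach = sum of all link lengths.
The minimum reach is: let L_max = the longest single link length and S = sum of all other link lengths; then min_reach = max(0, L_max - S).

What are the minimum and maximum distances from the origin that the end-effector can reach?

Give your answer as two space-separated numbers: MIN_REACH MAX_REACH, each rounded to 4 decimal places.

Link lengths: [2.3, 2.9]
max_reach = 2.3 + 2.9 = 5.2
L_max = max([2.3, 2.9]) = 2.9
S (sum of others) = 5.2 - 2.9 = 2.3
min_reach = max(0, 2.9 - 2.3) = max(0, 0.6) = 0.6

Answer: 0.6000 5.2000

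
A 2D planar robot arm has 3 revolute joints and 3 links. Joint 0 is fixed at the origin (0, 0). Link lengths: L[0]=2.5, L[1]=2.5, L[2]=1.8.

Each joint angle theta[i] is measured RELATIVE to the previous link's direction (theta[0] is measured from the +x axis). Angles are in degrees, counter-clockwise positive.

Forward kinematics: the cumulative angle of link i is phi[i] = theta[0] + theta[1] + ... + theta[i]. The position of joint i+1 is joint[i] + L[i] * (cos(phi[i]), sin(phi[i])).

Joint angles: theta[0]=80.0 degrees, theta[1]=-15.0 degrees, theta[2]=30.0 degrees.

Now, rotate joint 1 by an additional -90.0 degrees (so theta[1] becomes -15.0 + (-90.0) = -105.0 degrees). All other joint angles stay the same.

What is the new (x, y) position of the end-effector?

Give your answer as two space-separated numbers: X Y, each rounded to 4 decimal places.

Answer: 4.4930 1.5624

Derivation:
joint[0] = (0.0000, 0.0000)  (base)
link 0: phi[0] = 80 = 80 deg
  cos(80 deg) = 0.1736, sin(80 deg) = 0.9848
  joint[1] = (0.0000, 0.0000) + 2.5 * (0.1736, 0.9848) = (0.0000 + 0.4341, 0.0000 + 2.4620) = (0.4341, 2.4620)
link 1: phi[1] = 80 + -105 = -25 deg
  cos(-25 deg) = 0.9063, sin(-25 deg) = -0.4226
  joint[2] = (0.4341, 2.4620) + 2.5 * (0.9063, -0.4226) = (0.4341 + 2.2658, 2.4620 + -1.0565) = (2.6999, 1.4055)
link 2: phi[2] = 80 + -105 + 30 = 5 deg
  cos(5 deg) = 0.9962, sin(5 deg) = 0.0872
  joint[3] = (2.6999, 1.4055) + 1.8 * (0.9962, 0.0872) = (2.6999 + 1.7932, 1.4055 + 0.1569) = (4.4930, 1.5624)
End effector: (4.4930, 1.5624)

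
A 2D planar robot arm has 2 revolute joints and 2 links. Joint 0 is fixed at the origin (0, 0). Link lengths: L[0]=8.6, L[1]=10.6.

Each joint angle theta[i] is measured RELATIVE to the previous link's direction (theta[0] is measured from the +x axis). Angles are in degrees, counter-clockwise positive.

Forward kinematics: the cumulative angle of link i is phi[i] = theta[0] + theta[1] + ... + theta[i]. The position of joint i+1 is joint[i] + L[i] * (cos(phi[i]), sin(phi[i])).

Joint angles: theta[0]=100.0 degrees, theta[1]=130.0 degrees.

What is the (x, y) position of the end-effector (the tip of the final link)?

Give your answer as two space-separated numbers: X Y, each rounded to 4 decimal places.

Answer: -8.3069 0.3493

Derivation:
joint[0] = (0.0000, 0.0000)  (base)
link 0: phi[0] = 100 = 100 deg
  cos(100 deg) = -0.1736, sin(100 deg) = 0.9848
  joint[1] = (0.0000, 0.0000) + 8.6 * (-0.1736, 0.9848) = (0.0000 + -1.4934, 0.0000 + 8.4693) = (-1.4934, 8.4693)
link 1: phi[1] = 100 + 130 = 230 deg
  cos(230 deg) = -0.6428, sin(230 deg) = -0.7660
  joint[2] = (-1.4934, 8.4693) + 10.6 * (-0.6428, -0.7660) = (-1.4934 + -6.8135, 8.4693 + -8.1201) = (-8.3069, 0.3493)
End effector: (-8.3069, 0.3493)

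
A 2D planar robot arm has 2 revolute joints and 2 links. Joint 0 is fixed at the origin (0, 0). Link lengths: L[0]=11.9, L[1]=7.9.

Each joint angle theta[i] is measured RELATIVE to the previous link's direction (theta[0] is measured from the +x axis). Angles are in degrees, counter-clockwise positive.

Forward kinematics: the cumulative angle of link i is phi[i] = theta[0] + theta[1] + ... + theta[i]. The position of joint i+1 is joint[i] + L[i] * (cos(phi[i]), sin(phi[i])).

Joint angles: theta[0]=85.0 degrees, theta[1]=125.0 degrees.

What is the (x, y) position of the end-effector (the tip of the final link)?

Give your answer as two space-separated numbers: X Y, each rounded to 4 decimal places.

Answer: -5.8044 7.9047

Derivation:
joint[0] = (0.0000, 0.0000)  (base)
link 0: phi[0] = 85 = 85 deg
  cos(85 deg) = 0.0872, sin(85 deg) = 0.9962
  joint[1] = (0.0000, 0.0000) + 11.9 * (0.0872, 0.9962) = (0.0000 + 1.0372, 0.0000 + 11.8547) = (1.0372, 11.8547)
link 1: phi[1] = 85 + 125 = 210 deg
  cos(210 deg) = -0.8660, sin(210 deg) = -0.5000
  joint[2] = (1.0372, 11.8547) + 7.9 * (-0.8660, -0.5000) = (1.0372 + -6.8416, 11.8547 + -3.9500) = (-5.8044, 7.9047)
End effector: (-5.8044, 7.9047)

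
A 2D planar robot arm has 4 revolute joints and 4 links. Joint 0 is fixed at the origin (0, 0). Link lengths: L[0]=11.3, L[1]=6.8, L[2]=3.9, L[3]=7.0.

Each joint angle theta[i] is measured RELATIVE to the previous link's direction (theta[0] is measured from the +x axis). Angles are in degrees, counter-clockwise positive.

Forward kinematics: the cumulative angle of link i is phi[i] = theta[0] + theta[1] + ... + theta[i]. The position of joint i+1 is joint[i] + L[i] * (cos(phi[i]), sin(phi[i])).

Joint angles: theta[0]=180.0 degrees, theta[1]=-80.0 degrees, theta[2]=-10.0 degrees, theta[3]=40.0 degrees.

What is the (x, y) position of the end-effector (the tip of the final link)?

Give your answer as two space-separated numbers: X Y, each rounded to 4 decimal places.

joint[0] = (0.0000, 0.0000)  (base)
link 0: phi[0] = 180 = 180 deg
  cos(180 deg) = -1.0000, sin(180 deg) = 0.0000
  joint[1] = (0.0000, 0.0000) + 11.3 * (-1.0000, 0.0000) = (0.0000 + -11.3000, 0.0000 + 0.0000) = (-11.3000, 0.0000)
link 1: phi[1] = 180 + -80 = 100 deg
  cos(100 deg) = -0.1736, sin(100 deg) = 0.9848
  joint[2] = (-11.3000, 0.0000) + 6.8 * (-0.1736, 0.9848) = (-11.3000 + -1.1808, 0.0000 + 6.6967) = (-12.4808, 6.6967)
link 2: phi[2] = 180 + -80 + -10 = 90 deg
  cos(90 deg) = 0.0000, sin(90 deg) = 1.0000
  joint[3] = (-12.4808, 6.6967) + 3.9 * (0.0000, 1.0000) = (-12.4808 + 0.0000, 6.6967 + 3.9000) = (-12.4808, 10.5967)
link 3: phi[3] = 180 + -80 + -10 + 40 = 130 deg
  cos(130 deg) = -0.6428, sin(130 deg) = 0.7660
  joint[4] = (-12.4808, 10.5967) + 7 * (-0.6428, 0.7660) = (-12.4808 + -4.4995, 10.5967 + 5.3623) = (-16.9803, 15.9590)
End effector: (-16.9803, 15.9590)

Answer: -16.9803 15.9590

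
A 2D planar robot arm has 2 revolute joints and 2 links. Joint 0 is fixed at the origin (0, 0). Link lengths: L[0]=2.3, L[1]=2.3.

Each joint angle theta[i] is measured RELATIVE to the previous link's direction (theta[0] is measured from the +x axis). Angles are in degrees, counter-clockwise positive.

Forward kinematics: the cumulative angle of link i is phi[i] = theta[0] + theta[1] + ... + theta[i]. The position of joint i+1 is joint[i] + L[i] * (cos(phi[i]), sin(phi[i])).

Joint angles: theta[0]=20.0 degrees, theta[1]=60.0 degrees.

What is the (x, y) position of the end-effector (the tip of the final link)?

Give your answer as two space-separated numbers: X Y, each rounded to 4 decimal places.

joint[0] = (0.0000, 0.0000)  (base)
link 0: phi[0] = 20 = 20 deg
  cos(20 deg) = 0.9397, sin(20 deg) = 0.3420
  joint[1] = (0.0000, 0.0000) + 2.3 * (0.9397, 0.3420) = (0.0000 + 2.1613, 0.0000 + 0.7866) = (2.1613, 0.7866)
link 1: phi[1] = 20 + 60 = 80 deg
  cos(80 deg) = 0.1736, sin(80 deg) = 0.9848
  joint[2] = (2.1613, 0.7866) + 2.3 * (0.1736, 0.9848) = (2.1613 + 0.3994, 0.7866 + 2.2651) = (2.5607, 3.0517)
End effector: (2.5607, 3.0517)

Answer: 2.5607 3.0517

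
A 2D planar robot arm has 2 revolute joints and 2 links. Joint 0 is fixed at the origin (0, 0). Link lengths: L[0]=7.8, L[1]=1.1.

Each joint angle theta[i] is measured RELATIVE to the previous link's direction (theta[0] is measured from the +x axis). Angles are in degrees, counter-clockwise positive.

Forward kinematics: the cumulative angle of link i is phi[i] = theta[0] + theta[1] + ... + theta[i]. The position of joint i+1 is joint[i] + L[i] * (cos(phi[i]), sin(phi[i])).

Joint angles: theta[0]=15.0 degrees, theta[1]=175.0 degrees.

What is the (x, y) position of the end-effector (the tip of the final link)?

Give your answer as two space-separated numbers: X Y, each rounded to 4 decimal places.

Answer: 6.4509 1.8278

Derivation:
joint[0] = (0.0000, 0.0000)  (base)
link 0: phi[0] = 15 = 15 deg
  cos(15 deg) = 0.9659, sin(15 deg) = 0.2588
  joint[1] = (0.0000, 0.0000) + 7.8 * (0.9659, 0.2588) = (0.0000 + 7.5342, 0.0000 + 2.0188) = (7.5342, 2.0188)
link 1: phi[1] = 15 + 175 = 190 deg
  cos(190 deg) = -0.9848, sin(190 deg) = -0.1736
  joint[2] = (7.5342, 2.0188) + 1.1 * (-0.9848, -0.1736) = (7.5342 + -1.0833, 2.0188 + -0.1910) = (6.4509, 1.8278)
End effector: (6.4509, 1.8278)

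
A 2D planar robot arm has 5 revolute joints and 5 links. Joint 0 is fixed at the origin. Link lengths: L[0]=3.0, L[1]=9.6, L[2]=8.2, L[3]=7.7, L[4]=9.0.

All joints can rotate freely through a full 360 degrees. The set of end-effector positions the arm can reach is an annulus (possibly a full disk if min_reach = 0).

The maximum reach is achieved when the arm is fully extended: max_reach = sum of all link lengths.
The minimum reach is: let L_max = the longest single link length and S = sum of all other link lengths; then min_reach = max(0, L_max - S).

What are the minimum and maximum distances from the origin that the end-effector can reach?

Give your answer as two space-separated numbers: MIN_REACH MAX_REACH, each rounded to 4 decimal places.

Answer: 0.0000 37.5000

Derivation:
Link lengths: [3.0, 9.6, 8.2, 7.7, 9.0]
max_reach = 3 + 9.6 + 8.2 + 7.7 + 9 = 37.5
L_max = max([3.0, 9.6, 8.2, 7.7, 9.0]) = 9.6
S (sum of others) = 37.5 - 9.6 = 27.9
min_reach = max(0, 9.6 - 27.9) = max(0, -18.3) = 0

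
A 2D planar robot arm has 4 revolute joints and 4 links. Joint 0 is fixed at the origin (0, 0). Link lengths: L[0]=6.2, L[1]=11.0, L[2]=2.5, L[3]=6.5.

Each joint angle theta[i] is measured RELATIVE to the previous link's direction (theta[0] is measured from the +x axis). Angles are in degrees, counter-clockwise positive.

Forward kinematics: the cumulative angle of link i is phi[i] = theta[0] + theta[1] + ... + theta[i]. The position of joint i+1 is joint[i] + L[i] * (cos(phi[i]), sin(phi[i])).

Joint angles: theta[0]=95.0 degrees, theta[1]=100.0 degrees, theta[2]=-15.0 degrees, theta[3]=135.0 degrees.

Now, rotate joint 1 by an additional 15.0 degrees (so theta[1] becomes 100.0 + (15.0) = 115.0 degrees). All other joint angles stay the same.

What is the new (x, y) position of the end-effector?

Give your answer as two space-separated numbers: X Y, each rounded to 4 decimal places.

Answer: -6.8523 -3.2206

Derivation:
joint[0] = (0.0000, 0.0000)  (base)
link 0: phi[0] = 95 = 95 deg
  cos(95 deg) = -0.0872, sin(95 deg) = 0.9962
  joint[1] = (0.0000, 0.0000) + 6.2 * (-0.0872, 0.9962) = (0.0000 + -0.5404, 0.0000 + 6.1764) = (-0.5404, 6.1764)
link 1: phi[1] = 95 + 115 = 210 deg
  cos(210 deg) = -0.8660, sin(210 deg) = -0.5000
  joint[2] = (-0.5404, 6.1764) + 11 * (-0.8660, -0.5000) = (-0.5404 + -9.5263, 6.1764 + -5.5000) = (-10.0666, 0.6764)
link 2: phi[2] = 95 + 115 + -15 = 195 deg
  cos(195 deg) = -0.9659, sin(195 deg) = -0.2588
  joint[3] = (-10.0666, 0.6764) + 2.5 * (-0.9659, -0.2588) = (-10.0666 + -2.4148, 0.6764 + -0.6470) = (-12.4815, 0.0294)
link 3: phi[3] = 95 + 115 + -15 + 135 = 330 deg
  cos(330 deg) = 0.8660, sin(330 deg) = -0.5000
  joint[4] = (-12.4815, 0.0294) + 6.5 * (0.8660, -0.5000) = (-12.4815 + 5.6292, 0.0294 + -3.2500) = (-6.8523, -3.2206)
End effector: (-6.8523, -3.2206)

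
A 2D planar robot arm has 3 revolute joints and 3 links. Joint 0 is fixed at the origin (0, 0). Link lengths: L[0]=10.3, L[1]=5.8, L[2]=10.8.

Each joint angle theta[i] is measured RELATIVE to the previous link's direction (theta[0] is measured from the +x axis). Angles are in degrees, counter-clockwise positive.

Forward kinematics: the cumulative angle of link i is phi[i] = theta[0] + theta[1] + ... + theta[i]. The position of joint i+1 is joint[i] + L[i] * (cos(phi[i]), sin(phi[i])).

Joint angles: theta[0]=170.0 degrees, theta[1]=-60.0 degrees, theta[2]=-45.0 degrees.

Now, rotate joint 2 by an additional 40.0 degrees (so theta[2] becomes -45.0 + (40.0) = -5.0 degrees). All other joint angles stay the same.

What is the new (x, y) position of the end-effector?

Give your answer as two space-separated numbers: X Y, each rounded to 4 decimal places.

joint[0] = (0.0000, 0.0000)  (base)
link 0: phi[0] = 170 = 170 deg
  cos(170 deg) = -0.9848, sin(170 deg) = 0.1736
  joint[1] = (0.0000, 0.0000) + 10.3 * (-0.9848, 0.1736) = (0.0000 + -10.1435, 0.0000 + 1.7886) = (-10.1435, 1.7886)
link 1: phi[1] = 170 + -60 = 110 deg
  cos(110 deg) = -0.3420, sin(110 deg) = 0.9397
  joint[2] = (-10.1435, 1.7886) + 5.8 * (-0.3420, 0.9397) = (-10.1435 + -1.9837, 1.7886 + 5.4502) = (-12.1272, 7.2388)
link 2: phi[2] = 170 + -60 + -5 = 105 deg
  cos(105 deg) = -0.2588, sin(105 deg) = 0.9659
  joint[3] = (-12.1272, 7.2388) + 10.8 * (-0.2588, 0.9659) = (-12.1272 + -2.7952, 7.2388 + 10.4320) = (-14.9225, 17.6708)
End effector: (-14.9225, 17.6708)

Answer: -14.9225 17.6708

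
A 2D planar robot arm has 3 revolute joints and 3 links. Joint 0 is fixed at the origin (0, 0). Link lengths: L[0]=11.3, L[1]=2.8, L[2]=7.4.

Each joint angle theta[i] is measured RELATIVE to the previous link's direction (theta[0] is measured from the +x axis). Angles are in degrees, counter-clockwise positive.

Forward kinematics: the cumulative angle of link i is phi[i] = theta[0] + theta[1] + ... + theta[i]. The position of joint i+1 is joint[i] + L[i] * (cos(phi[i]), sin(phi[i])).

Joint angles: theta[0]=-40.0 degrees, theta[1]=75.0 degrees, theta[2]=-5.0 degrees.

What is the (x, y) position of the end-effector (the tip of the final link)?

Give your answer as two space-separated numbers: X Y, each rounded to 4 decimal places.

Answer: 17.3585 -1.9575

Derivation:
joint[0] = (0.0000, 0.0000)  (base)
link 0: phi[0] = -40 = -40 deg
  cos(-40 deg) = 0.7660, sin(-40 deg) = -0.6428
  joint[1] = (0.0000, 0.0000) + 11.3 * (0.7660, -0.6428) = (0.0000 + 8.6563, 0.0000 + -7.2635) = (8.6563, -7.2635)
link 1: phi[1] = -40 + 75 = 35 deg
  cos(35 deg) = 0.8192, sin(35 deg) = 0.5736
  joint[2] = (8.6563, -7.2635) + 2.8 * (0.8192, 0.5736) = (8.6563 + 2.2936, -7.2635 + 1.6060) = (10.9499, -5.6575)
link 2: phi[2] = -40 + 75 + -5 = 30 deg
  cos(30 deg) = 0.8660, sin(30 deg) = 0.5000
  joint[3] = (10.9499, -5.6575) + 7.4 * (0.8660, 0.5000) = (10.9499 + 6.4086, -5.6575 + 3.7000) = (17.3585, -1.9575)
End effector: (17.3585, -1.9575)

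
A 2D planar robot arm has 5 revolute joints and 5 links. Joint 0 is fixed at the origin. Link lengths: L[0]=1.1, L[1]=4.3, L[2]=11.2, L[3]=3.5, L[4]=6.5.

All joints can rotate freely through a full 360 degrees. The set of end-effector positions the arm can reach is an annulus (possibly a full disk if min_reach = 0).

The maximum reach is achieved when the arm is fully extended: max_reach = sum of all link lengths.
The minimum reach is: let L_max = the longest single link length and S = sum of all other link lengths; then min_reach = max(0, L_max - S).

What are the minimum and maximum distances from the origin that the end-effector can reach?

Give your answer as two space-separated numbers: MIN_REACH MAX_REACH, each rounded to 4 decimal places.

Answer: 0.0000 26.6000

Derivation:
Link lengths: [1.1, 4.3, 11.2, 3.5, 6.5]
max_reach = 1.1 + 4.3 + 11.2 + 3.5 + 6.5 = 26.6
L_max = max([1.1, 4.3, 11.2, 3.5, 6.5]) = 11.2
S (sum of others) = 26.6 - 11.2 = 15.4
min_reach = max(0, 11.2 - 15.4) = max(0, -4.2) = 0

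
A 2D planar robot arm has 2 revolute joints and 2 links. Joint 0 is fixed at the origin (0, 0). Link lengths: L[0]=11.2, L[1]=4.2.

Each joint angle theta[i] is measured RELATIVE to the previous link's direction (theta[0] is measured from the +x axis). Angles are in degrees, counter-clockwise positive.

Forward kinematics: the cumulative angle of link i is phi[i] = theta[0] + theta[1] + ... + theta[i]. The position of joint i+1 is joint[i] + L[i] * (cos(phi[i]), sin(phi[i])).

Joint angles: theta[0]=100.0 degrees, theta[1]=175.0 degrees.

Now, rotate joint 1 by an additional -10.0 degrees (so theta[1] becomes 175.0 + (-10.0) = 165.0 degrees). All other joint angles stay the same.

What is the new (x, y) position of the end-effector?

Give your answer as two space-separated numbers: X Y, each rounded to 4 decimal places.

Answer: -2.3109 6.8458

Derivation:
joint[0] = (0.0000, 0.0000)  (base)
link 0: phi[0] = 100 = 100 deg
  cos(100 deg) = -0.1736, sin(100 deg) = 0.9848
  joint[1] = (0.0000, 0.0000) + 11.2 * (-0.1736, 0.9848) = (0.0000 + -1.9449, 0.0000 + 11.0298) = (-1.9449, 11.0298)
link 1: phi[1] = 100 + 165 = 265 deg
  cos(265 deg) = -0.0872, sin(265 deg) = -0.9962
  joint[2] = (-1.9449, 11.0298) + 4.2 * (-0.0872, -0.9962) = (-1.9449 + -0.3661, 11.0298 + -4.1840) = (-2.3109, 6.8458)
End effector: (-2.3109, 6.8458)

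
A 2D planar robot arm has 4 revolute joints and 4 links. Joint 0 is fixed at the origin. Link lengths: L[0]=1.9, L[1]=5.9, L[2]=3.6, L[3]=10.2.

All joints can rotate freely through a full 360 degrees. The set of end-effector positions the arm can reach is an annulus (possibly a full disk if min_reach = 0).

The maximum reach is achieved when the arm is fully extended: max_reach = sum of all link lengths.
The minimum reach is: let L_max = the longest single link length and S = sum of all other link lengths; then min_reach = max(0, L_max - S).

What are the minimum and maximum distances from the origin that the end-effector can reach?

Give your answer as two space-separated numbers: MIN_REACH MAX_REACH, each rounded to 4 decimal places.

Answer: 0.0000 21.6000

Derivation:
Link lengths: [1.9, 5.9, 3.6, 10.2]
max_reach = 1.9 + 5.9 + 3.6 + 10.2 = 21.6
L_max = max([1.9, 5.9, 3.6, 10.2]) = 10.2
S (sum of others) = 21.6 - 10.2 = 11.4
min_reach = max(0, 10.2 - 11.4) = max(0, -1.2) = 0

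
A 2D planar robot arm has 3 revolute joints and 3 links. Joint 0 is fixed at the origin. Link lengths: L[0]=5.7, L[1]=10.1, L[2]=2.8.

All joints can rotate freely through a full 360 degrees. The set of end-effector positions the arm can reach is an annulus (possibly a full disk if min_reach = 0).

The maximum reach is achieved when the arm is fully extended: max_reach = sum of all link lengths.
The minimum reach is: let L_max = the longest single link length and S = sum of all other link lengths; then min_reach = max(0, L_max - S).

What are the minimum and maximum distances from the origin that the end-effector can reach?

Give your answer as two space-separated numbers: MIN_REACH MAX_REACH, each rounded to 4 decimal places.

Answer: 1.6000 18.6000

Derivation:
Link lengths: [5.7, 10.1, 2.8]
max_reach = 5.7 + 10.1 + 2.8 = 18.6
L_max = max([5.7, 10.1, 2.8]) = 10.1
S (sum of others) = 18.6 - 10.1 = 8.5
min_reach = max(0, 10.1 - 8.5) = max(0, 1.6) = 1.6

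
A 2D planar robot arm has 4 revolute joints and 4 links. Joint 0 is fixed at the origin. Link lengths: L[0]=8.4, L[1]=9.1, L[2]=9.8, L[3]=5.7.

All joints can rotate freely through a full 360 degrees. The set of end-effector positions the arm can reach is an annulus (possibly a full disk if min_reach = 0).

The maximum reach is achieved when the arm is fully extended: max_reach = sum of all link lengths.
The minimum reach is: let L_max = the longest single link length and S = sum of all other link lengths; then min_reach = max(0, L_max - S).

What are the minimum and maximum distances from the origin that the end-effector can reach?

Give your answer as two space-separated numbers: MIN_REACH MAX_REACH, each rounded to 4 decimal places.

Answer: 0.0000 33.0000

Derivation:
Link lengths: [8.4, 9.1, 9.8, 5.7]
max_reach = 8.4 + 9.1 + 9.8 + 5.7 = 33
L_max = max([8.4, 9.1, 9.8, 5.7]) = 9.8
S (sum of others) = 33 - 9.8 = 23.2
min_reach = max(0, 9.8 - 23.2) = max(0, -13.4) = 0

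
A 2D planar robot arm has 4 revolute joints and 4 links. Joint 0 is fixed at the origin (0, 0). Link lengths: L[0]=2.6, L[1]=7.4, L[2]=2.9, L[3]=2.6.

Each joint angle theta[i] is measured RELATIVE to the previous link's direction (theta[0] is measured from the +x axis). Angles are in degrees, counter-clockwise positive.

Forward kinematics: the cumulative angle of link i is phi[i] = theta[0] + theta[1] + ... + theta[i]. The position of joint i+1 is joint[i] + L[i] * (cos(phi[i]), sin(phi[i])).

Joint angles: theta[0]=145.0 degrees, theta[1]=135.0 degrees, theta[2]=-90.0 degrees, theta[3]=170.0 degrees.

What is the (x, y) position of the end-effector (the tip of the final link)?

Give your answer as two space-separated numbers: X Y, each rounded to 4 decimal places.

joint[0] = (0.0000, 0.0000)  (base)
link 0: phi[0] = 145 = 145 deg
  cos(145 deg) = -0.8192, sin(145 deg) = 0.5736
  joint[1] = (0.0000, 0.0000) + 2.6 * (-0.8192, 0.5736) = (0.0000 + -2.1298, 0.0000 + 1.4913) = (-2.1298, 1.4913)
link 1: phi[1] = 145 + 135 = 280 deg
  cos(280 deg) = 0.1736, sin(280 deg) = -0.9848
  joint[2] = (-2.1298, 1.4913) + 7.4 * (0.1736, -0.9848) = (-2.1298 + 1.2850, 1.4913 + -7.2876) = (-0.8448, -5.7963)
link 2: phi[2] = 145 + 135 + -90 = 190 deg
  cos(190 deg) = -0.9848, sin(190 deg) = -0.1736
  joint[3] = (-0.8448, -5.7963) + 2.9 * (-0.9848, -0.1736) = (-0.8448 + -2.8559, -5.7963 + -0.5036) = (-3.7007, -6.2999)
link 3: phi[3] = 145 + 135 + -90 + 170 = 360 deg
  cos(360 deg) = 1.0000, sin(360 deg) = -0.0000
  joint[4] = (-3.7007, -6.2999) + 2.6 * (1.0000, -0.0000) = (-3.7007 + 2.6000, -6.2999 + -0.0000) = (-1.1007, -6.2999)
End effector: (-1.1007, -6.2999)

Answer: -1.1007 -6.2999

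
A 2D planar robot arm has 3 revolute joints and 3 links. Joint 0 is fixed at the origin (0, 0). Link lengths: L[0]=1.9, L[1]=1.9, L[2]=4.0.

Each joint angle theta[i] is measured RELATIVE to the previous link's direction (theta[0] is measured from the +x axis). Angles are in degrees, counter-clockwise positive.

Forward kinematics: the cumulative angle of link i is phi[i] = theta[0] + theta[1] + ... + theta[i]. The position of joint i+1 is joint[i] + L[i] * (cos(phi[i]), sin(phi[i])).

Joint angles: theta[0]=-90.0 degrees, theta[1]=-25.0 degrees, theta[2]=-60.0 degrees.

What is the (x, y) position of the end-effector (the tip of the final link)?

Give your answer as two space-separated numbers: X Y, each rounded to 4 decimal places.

joint[0] = (0.0000, 0.0000)  (base)
link 0: phi[0] = -90 = -90 deg
  cos(-90 deg) = 0.0000, sin(-90 deg) = -1.0000
  joint[1] = (0.0000, 0.0000) + 1.9 * (0.0000, -1.0000) = (0.0000 + 0.0000, 0.0000 + -1.9000) = (0.0000, -1.9000)
link 1: phi[1] = -90 + -25 = -115 deg
  cos(-115 deg) = -0.4226, sin(-115 deg) = -0.9063
  joint[2] = (0.0000, -1.9000) + 1.9 * (-0.4226, -0.9063) = (0.0000 + -0.8030, -1.9000 + -1.7220) = (-0.8030, -3.6220)
link 2: phi[2] = -90 + -25 + -60 = -175 deg
  cos(-175 deg) = -0.9962, sin(-175 deg) = -0.0872
  joint[3] = (-0.8030, -3.6220) + 4 * (-0.9962, -0.0872) = (-0.8030 + -3.9848, -3.6220 + -0.3486) = (-4.7878, -3.9706)
End effector: (-4.7878, -3.9706)

Answer: -4.7878 -3.9706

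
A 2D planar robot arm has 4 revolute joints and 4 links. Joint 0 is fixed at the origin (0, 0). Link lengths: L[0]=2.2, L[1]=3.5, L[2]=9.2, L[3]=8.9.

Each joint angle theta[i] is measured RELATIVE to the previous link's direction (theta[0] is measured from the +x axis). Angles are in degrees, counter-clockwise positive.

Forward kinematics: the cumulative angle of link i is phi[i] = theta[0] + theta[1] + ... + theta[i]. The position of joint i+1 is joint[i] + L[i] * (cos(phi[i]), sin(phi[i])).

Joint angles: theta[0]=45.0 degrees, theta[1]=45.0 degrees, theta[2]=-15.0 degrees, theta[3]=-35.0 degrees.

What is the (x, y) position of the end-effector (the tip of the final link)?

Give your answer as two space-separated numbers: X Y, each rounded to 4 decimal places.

Answer: 10.7546 19.6630

Derivation:
joint[0] = (0.0000, 0.0000)  (base)
link 0: phi[0] = 45 = 45 deg
  cos(45 deg) = 0.7071, sin(45 deg) = 0.7071
  joint[1] = (0.0000, 0.0000) + 2.2 * (0.7071, 0.7071) = (0.0000 + 1.5556, 0.0000 + 1.5556) = (1.5556, 1.5556)
link 1: phi[1] = 45 + 45 = 90 deg
  cos(90 deg) = 0.0000, sin(90 deg) = 1.0000
  joint[2] = (1.5556, 1.5556) + 3.5 * (0.0000, 1.0000) = (1.5556 + 0.0000, 1.5556 + 3.5000) = (1.5556, 5.0556)
link 2: phi[2] = 45 + 45 + -15 = 75 deg
  cos(75 deg) = 0.2588, sin(75 deg) = 0.9659
  joint[3] = (1.5556, 5.0556) + 9.2 * (0.2588, 0.9659) = (1.5556 + 2.3811, 5.0556 + 8.8865) = (3.9368, 13.9422)
link 3: phi[3] = 45 + 45 + -15 + -35 = 40 deg
  cos(40 deg) = 0.7660, sin(40 deg) = 0.6428
  joint[4] = (3.9368, 13.9422) + 8.9 * (0.7660, 0.6428) = (3.9368 + 6.8178, 13.9422 + 5.7208) = (10.7546, 19.6630)
End effector: (10.7546, 19.6630)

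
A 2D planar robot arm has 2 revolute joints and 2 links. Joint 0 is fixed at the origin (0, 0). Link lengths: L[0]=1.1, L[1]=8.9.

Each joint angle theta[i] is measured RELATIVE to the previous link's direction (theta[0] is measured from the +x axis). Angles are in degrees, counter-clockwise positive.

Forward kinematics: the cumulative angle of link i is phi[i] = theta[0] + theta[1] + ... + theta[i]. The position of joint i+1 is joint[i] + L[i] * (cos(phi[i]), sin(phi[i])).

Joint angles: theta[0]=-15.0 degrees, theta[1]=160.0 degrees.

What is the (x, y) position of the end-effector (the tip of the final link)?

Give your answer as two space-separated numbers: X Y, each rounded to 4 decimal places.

Answer: -6.2279 4.8201

Derivation:
joint[0] = (0.0000, 0.0000)  (base)
link 0: phi[0] = -15 = -15 deg
  cos(-15 deg) = 0.9659, sin(-15 deg) = -0.2588
  joint[1] = (0.0000, 0.0000) + 1.1 * (0.9659, -0.2588) = (0.0000 + 1.0625, 0.0000 + -0.2847) = (1.0625, -0.2847)
link 1: phi[1] = -15 + 160 = 145 deg
  cos(145 deg) = -0.8192, sin(145 deg) = 0.5736
  joint[2] = (1.0625, -0.2847) + 8.9 * (-0.8192, 0.5736) = (1.0625 + -7.2905, -0.2847 + 5.1048) = (-6.2279, 4.8201)
End effector: (-6.2279, 4.8201)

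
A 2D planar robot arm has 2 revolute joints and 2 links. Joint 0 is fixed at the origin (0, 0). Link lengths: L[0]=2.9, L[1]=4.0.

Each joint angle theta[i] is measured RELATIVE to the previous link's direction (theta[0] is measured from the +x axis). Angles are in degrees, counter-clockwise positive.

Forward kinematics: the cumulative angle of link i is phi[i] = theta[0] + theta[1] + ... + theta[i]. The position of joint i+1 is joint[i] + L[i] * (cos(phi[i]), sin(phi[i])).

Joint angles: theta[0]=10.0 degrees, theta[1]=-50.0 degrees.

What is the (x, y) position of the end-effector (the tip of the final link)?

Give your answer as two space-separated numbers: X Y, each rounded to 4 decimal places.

Answer: 5.9201 -2.0676

Derivation:
joint[0] = (0.0000, 0.0000)  (base)
link 0: phi[0] = 10 = 10 deg
  cos(10 deg) = 0.9848, sin(10 deg) = 0.1736
  joint[1] = (0.0000, 0.0000) + 2.9 * (0.9848, 0.1736) = (0.0000 + 2.8559, 0.0000 + 0.5036) = (2.8559, 0.5036)
link 1: phi[1] = 10 + -50 = -40 deg
  cos(-40 deg) = 0.7660, sin(-40 deg) = -0.6428
  joint[2] = (2.8559, 0.5036) + 4 * (0.7660, -0.6428) = (2.8559 + 3.0642, 0.5036 + -2.5712) = (5.9201, -2.0676)
End effector: (5.9201, -2.0676)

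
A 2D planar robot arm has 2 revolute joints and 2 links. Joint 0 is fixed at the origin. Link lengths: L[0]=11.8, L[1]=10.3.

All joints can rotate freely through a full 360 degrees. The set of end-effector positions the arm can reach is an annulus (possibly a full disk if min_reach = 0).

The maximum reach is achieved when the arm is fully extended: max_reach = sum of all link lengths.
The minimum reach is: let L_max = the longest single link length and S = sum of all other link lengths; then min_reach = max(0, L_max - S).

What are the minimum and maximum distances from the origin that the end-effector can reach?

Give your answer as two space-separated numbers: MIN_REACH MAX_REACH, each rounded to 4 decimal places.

Link lengths: [11.8, 10.3]
max_reach = 11.8 + 10.3 = 22.1
L_max = max([11.8, 10.3]) = 11.8
S (sum of others) = 22.1 - 11.8 = 10.3
min_reach = max(0, 11.8 - 10.3) = max(0, 1.5) = 1.5

Answer: 1.5000 22.1000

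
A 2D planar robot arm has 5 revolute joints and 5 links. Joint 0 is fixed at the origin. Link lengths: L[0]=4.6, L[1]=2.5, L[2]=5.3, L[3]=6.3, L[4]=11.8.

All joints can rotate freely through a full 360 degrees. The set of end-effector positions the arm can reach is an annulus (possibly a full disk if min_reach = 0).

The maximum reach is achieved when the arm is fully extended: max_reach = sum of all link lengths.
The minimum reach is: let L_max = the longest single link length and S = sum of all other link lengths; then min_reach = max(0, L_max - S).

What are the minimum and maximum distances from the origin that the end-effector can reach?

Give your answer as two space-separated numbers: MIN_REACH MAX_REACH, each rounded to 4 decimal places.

Link lengths: [4.6, 2.5, 5.3, 6.3, 11.8]
max_reach = 4.6 + 2.5 + 5.3 + 6.3 + 11.8 = 30.5
L_max = max([4.6, 2.5, 5.3, 6.3, 11.8]) = 11.8
S (sum of others) = 30.5 - 11.8 = 18.7
min_reach = max(0, 11.8 - 18.7) = max(0, -6.9) = 0

Answer: 0.0000 30.5000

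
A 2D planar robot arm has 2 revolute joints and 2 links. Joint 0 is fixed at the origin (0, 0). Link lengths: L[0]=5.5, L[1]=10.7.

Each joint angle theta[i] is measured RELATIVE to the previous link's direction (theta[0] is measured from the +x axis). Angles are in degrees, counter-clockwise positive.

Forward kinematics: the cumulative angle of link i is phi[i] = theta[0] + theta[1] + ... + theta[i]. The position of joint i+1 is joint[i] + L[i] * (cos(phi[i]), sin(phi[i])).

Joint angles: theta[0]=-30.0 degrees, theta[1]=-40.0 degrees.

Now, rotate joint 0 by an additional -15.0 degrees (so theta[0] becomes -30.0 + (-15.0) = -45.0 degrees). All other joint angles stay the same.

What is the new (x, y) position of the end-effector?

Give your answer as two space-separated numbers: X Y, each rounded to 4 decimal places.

Answer: 4.8217 -14.5484

Derivation:
joint[0] = (0.0000, 0.0000)  (base)
link 0: phi[0] = -45 = -45 deg
  cos(-45 deg) = 0.7071, sin(-45 deg) = -0.7071
  joint[1] = (0.0000, 0.0000) + 5.5 * (0.7071, -0.7071) = (0.0000 + 3.8891, 0.0000 + -3.8891) = (3.8891, -3.8891)
link 1: phi[1] = -45 + -40 = -85 deg
  cos(-85 deg) = 0.0872, sin(-85 deg) = -0.9962
  joint[2] = (3.8891, -3.8891) + 10.7 * (0.0872, -0.9962) = (3.8891 + 0.9326, -3.8891 + -10.6593) = (4.8217, -14.5484)
End effector: (4.8217, -14.5484)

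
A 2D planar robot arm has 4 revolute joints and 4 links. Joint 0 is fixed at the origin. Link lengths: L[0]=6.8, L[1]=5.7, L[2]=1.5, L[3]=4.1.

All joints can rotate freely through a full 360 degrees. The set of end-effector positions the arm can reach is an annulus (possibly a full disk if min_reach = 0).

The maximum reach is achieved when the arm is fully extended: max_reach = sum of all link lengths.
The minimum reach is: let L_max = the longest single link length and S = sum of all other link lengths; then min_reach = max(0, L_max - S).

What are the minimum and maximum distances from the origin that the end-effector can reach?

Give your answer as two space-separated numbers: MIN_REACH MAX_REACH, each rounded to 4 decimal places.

Link lengths: [6.8, 5.7, 1.5, 4.1]
max_reach = 6.8 + 5.7 + 1.5 + 4.1 = 18.1
L_max = max([6.8, 5.7, 1.5, 4.1]) = 6.8
S (sum of others) = 18.1 - 6.8 = 11.3
min_reach = max(0, 6.8 - 11.3) = max(0, -4.5) = 0

Answer: 0.0000 18.1000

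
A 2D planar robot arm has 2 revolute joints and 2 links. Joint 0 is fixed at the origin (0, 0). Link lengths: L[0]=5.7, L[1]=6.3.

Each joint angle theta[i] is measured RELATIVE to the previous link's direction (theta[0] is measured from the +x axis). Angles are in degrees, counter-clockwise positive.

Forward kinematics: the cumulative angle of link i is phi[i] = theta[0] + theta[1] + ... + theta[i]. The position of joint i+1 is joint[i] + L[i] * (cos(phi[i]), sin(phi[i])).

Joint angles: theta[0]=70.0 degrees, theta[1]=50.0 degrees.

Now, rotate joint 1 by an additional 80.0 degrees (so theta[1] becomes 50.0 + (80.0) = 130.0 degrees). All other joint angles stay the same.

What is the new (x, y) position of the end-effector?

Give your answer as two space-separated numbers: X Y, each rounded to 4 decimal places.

joint[0] = (0.0000, 0.0000)  (base)
link 0: phi[0] = 70 = 70 deg
  cos(70 deg) = 0.3420, sin(70 deg) = 0.9397
  joint[1] = (0.0000, 0.0000) + 5.7 * (0.3420, 0.9397) = (0.0000 + 1.9495, 0.0000 + 5.3562) = (1.9495, 5.3562)
link 1: phi[1] = 70 + 130 = 200 deg
  cos(200 deg) = -0.9397, sin(200 deg) = -0.3420
  joint[2] = (1.9495, 5.3562) + 6.3 * (-0.9397, -0.3420) = (1.9495 + -5.9201, 5.3562 + -2.1547) = (-3.9705, 3.2015)
End effector: (-3.9705, 3.2015)

Answer: -3.9705 3.2015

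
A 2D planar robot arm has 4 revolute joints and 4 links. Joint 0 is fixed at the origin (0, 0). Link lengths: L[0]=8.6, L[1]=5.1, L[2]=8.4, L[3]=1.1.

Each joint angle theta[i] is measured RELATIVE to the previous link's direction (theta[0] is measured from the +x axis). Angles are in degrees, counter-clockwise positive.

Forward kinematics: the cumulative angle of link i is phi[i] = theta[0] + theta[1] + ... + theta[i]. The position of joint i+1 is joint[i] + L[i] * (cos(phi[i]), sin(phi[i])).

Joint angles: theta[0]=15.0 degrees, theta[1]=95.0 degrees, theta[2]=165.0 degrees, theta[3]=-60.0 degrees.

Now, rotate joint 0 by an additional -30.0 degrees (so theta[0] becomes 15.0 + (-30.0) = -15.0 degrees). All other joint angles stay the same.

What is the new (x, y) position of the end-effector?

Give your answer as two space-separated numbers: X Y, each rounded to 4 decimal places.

joint[0] = (0.0000, 0.0000)  (base)
link 0: phi[0] = -15 = -15 deg
  cos(-15 deg) = 0.9659, sin(-15 deg) = -0.2588
  joint[1] = (0.0000, 0.0000) + 8.6 * (0.9659, -0.2588) = (0.0000 + 8.3070, 0.0000 + -2.2258) = (8.3070, -2.2258)
link 1: phi[1] = -15 + 95 = 80 deg
  cos(80 deg) = 0.1736, sin(80 deg) = 0.9848
  joint[2] = (8.3070, -2.2258) + 5.1 * (0.1736, 0.9848) = (8.3070 + 0.8856, -2.2258 + 5.0225) = (9.1926, 2.7967)
link 2: phi[2] = -15 + 95 + 165 = 245 deg
  cos(245 deg) = -0.4226, sin(245 deg) = -0.9063
  joint[3] = (9.1926, 2.7967) + 8.4 * (-0.4226, -0.9063) = (9.1926 + -3.5500, 2.7967 + -7.6130) = (5.6426, -4.8163)
link 3: phi[3] = -15 + 95 + 165 + -60 = 185 deg
  cos(185 deg) = -0.9962, sin(185 deg) = -0.0872
  joint[4] = (5.6426, -4.8163) + 1.1 * (-0.9962, -0.0872) = (5.6426 + -1.0958, -4.8163 + -0.0959) = (4.5468, -4.9122)
End effector: (4.5468, -4.9122)

Answer: 4.5468 -4.9122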